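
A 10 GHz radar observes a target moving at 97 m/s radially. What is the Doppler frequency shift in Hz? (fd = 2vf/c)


fd = 2 * 97 * 10000000000.0 / 3e8 = 6466.7 Hz

6466.7 Hz


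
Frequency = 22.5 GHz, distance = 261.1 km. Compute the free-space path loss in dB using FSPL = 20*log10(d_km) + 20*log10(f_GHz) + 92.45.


20*log10(261.1) = 48.34
20*log10(22.5) = 27.04
FSPL = 167.8 dB

167.8 dB


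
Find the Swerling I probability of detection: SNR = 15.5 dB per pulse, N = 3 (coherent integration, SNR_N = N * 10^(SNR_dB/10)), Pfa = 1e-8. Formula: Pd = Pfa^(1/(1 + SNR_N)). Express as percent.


SNR_lin = 10^(15.5/10) = 35.48134
SNR_N = 3 * 35.48134 = 106.44402
1/(1 + SNR_N) = 1/107.44402 = 0.0093072
Pd = (1e-8)^0.0093072 = 0.84245
Pd = 84.2%

84.2%


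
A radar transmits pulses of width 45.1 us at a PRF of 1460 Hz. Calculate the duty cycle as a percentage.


DC = 45.1e-6 * 1460 * 100 = 6.58%

6.58%


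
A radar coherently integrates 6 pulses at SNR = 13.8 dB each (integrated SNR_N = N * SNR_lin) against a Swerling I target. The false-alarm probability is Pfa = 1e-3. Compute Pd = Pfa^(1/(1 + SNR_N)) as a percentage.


SNR_lin = 10^(13.8/10) = 23.98833
SNR_N = 6 * 23.98833 = 143.92998
1/(1 + SNR_N) = 1/144.92998 = 0.0068999
Pd = (1e-3)^0.0068999 = 0.95346
Pd = 95.3%

95.3%


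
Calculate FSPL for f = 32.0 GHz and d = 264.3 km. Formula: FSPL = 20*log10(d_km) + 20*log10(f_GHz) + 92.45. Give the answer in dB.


20*log10(264.3) = 48.44
20*log10(32.0) = 30.1
FSPL = 171.0 dB

171.0 dB


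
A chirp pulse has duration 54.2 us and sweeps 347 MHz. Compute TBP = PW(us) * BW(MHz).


TBP = 54.2 * 347 = 18807.4

18807.4


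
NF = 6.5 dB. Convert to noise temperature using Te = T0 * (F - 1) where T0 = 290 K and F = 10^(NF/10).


NF_lin = 10^(6.5/10) = 4.466836
Te = 290 * (4.466836 - 1) = 1005.4 K

1005.4 K


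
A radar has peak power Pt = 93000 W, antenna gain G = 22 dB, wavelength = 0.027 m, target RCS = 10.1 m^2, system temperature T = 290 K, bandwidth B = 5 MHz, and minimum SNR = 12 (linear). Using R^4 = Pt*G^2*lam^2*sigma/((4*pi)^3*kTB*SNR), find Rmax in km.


G_lin = 10^(22/10) = 158.489319
R^4 = 93000 * 158.489319^2 * 0.027^2 * 10.1 / ((4*pi)^3 * 1.38e-23 * 290 * 5000000.0 * 12)
R^4 = 3.60972e16 m^4
R_max = (3.60972e16)^(1/4) = 13783.8 m = 13.8 km

13.8 km


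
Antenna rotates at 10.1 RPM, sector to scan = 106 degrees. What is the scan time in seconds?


t = 106 / (10.1 * 360) * 60 = 1.75 s

1.75 s


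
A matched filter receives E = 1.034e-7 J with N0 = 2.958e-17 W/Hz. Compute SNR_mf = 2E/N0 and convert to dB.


SNR_lin = 2 * 1.034e-7 / 2.958e-17 = 6.991e9
SNR_dB = 10*log10(6.991e9) = 98.4 dB

98.4 dB


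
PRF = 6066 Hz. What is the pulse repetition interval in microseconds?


PRI = 1/6066 = 0.0001648533 s = 164.9 us

164.9 us


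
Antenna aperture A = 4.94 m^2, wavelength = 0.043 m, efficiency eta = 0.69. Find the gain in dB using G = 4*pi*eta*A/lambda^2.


G_linear = 4*pi*0.69*4.94/0.043^2 = 23165.89
G_dB = 10*log10(23165.89) = 43.6 dB

43.6 dB


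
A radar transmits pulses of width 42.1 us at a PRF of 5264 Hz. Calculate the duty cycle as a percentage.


DC = 42.1e-6 * 5264 * 100 = 22.16%

22.16%


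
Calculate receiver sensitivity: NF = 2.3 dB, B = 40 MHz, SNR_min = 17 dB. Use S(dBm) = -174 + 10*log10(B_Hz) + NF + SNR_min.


10*log10(40000000.0) = 76.02
S = -174 + 76.02 + 2.3 + 17 = -78.7 dBm

-78.7 dBm


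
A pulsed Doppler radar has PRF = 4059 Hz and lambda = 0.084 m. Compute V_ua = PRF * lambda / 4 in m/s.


V_ua = 4059 * 0.084 / 4 = 85.2 m/s

85.2 m/s


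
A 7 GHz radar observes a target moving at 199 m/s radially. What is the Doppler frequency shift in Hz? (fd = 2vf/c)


fd = 2 * 199 * 7000000000.0 / 3e8 = 9286.7 Hz

9286.7 Hz


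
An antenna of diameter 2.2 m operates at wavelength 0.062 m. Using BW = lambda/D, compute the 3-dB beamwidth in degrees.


BW_rad = 0.062 / 2.2 = 0.028182
BW_deg = 1.61 degrees

1.61 degrees


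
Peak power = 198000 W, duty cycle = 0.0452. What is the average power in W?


P_avg = 198000 * 0.0452 = 8949.6 W

8949.6 W


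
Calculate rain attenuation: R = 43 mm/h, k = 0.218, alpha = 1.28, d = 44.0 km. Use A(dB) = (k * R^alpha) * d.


gamma = 0.218 * 43^1.28 = 26.87176 dB/km
A = 26.87176 * 44.0 = 1182.36 dB

1182.36 dB


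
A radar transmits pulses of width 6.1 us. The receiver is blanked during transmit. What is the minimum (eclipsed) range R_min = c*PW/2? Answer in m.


R_min = 3e8 * 6.1e-6 / 2 = 915.0 m

915.0 m


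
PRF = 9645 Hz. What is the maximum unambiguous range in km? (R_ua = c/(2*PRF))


R_ua = 3e8 / (2 * 9645) = 15552.1 m = 15.6 km

15.6 km


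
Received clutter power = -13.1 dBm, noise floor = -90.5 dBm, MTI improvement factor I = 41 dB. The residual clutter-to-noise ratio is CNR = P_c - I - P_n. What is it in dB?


CNR = -13.1 - 41 - (-90.5) = 36.4 dB

36.4 dB


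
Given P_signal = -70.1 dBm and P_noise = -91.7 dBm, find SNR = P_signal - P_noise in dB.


SNR = -70.1 - (-91.7) = 21.6 dB

21.6 dB


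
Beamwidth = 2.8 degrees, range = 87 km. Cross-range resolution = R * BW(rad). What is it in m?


BW_rad = 0.048869219
CR = 87000 * 0.048869219 = 4251.6 m

4251.6 m


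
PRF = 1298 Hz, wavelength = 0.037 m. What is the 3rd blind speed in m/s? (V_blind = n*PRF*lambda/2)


V_blind = 3 * 1298 * 0.037 / 2 = 72.0 m/s

72.0 m/s


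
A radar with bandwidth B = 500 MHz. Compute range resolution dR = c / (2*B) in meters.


dR = 3e8 / (2 * 500000000.0) = 0.3 m

0.3 m


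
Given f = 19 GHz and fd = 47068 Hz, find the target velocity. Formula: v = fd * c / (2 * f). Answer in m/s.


v = 47068 * 3e8 / (2 * 19000000000.0) = 371.6 m/s

371.6 m/s


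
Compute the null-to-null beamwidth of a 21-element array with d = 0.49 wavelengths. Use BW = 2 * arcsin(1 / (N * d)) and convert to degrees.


1/(N*d) = 1/(21*0.49) = 0.097182
BW = 2*arcsin(0.097182) = 11.2 degrees

11.2 degrees


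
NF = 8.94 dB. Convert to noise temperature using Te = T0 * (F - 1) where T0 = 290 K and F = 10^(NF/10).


NF_lin = 10^(8.94/10) = 7.834296
Te = 290 * (7.834296 - 1) = 1981.9 K

1981.9 K


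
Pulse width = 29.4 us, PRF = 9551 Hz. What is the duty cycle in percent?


DC = 29.4e-6 * 9551 * 100 = 28.08%

28.08%


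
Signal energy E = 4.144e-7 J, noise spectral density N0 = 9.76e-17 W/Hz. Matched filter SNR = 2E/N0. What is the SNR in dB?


SNR_lin = 2 * 4.144e-7 / 9.76e-17 = 8.492e9
SNR_dB = 10*log10(8.492e9) = 99.3 dB

99.3 dB


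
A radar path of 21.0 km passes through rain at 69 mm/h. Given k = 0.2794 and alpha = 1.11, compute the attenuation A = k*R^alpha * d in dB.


gamma = 0.2794 * 69^1.11 = 30.714885 dB/km
A = 30.714885 * 21.0 = 645.01 dB

645.01 dB


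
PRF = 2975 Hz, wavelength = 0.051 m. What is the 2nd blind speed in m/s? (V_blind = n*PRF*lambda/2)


V_blind = 2 * 2975 * 0.051 / 2 = 151.7 m/s

151.7 m/s


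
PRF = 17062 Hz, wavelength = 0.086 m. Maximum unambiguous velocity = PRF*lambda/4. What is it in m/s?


V_ua = 17062 * 0.086 / 4 = 366.8 m/s

366.8 m/s


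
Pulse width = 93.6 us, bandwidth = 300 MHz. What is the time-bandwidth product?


TBP = 93.6 * 300 = 28080.0

28080.0


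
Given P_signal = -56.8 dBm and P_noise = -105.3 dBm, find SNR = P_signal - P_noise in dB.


SNR = -56.8 - (-105.3) = 48.5 dB

48.5 dB


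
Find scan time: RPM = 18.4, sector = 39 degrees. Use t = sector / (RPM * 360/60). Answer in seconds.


t = 39 / (18.4 * 360) * 60 = 0.35 s

0.35 s


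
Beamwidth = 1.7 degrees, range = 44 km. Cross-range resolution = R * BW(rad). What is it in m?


BW_rad = 0.029670597
CR = 44000 * 0.029670597 = 1305.5 m

1305.5 m


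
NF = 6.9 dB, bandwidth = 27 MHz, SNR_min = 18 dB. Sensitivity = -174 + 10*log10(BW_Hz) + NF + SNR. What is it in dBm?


10*log10(27000000.0) = 74.31
S = -174 + 74.31 + 6.9 + 18 = -74.8 dBm

-74.8 dBm


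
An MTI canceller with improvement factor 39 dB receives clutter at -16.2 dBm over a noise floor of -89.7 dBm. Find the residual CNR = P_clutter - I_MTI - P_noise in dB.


CNR = -16.2 - 39 - (-89.7) = 34.5 dB

34.5 dB


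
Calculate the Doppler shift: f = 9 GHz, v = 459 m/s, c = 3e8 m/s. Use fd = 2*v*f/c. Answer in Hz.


fd = 2 * 459 * 9000000000.0 / 3e8 = 27540.0 Hz

27540.0 Hz


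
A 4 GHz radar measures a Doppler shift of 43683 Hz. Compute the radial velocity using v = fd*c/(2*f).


v = 43683 * 3e8 / (2 * 4000000000.0) = 1638.1 m/s

1638.1 m/s


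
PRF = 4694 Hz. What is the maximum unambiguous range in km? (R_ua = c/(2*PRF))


R_ua = 3e8 / (2 * 4694) = 31955.7 m = 32.0 km

32.0 km


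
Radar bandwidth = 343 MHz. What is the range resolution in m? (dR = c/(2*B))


dR = 3e8 / (2 * 343000000.0) = 0.44 m

0.44 m


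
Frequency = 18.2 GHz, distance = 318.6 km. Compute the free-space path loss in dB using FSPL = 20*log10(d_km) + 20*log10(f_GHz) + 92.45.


20*log10(318.6) = 50.06
20*log10(18.2) = 25.2
FSPL = 167.7 dB

167.7 dB


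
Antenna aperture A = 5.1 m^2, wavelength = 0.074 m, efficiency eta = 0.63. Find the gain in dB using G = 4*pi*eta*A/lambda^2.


G_linear = 4*pi*0.63*5.1/0.074^2 = 7373.22
G_dB = 10*log10(7373.22) = 38.7 dB

38.7 dB


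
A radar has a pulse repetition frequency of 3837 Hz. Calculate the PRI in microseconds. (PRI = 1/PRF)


PRI = 1/3837 = 0.0002606203 s = 260.6 us

260.6 us


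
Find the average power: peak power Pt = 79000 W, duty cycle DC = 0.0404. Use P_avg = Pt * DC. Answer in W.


P_avg = 79000 * 0.0404 = 3191.6 W

3191.6 W


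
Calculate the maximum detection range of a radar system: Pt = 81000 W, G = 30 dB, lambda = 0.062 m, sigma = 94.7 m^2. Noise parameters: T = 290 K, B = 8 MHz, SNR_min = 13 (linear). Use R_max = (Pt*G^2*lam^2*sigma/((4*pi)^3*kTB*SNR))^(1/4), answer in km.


G_lin = 10^(30/10) = 1000.0
R^4 = 81000 * 1000.0^2 * 0.062^2 * 94.7 / ((4*pi)^3 * 1.38e-23 * 290 * 8000000.0 * 13)
R^4 = 3.57008e19 m^4
R_max = (3.57008e19)^(1/4) = 77298.2 m = 77.3 km

77.3 km


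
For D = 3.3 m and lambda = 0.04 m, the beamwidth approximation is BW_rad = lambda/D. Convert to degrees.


BW_rad = 0.04 / 3.3 = 0.012121
BW_deg = 0.69 degrees

0.69 degrees


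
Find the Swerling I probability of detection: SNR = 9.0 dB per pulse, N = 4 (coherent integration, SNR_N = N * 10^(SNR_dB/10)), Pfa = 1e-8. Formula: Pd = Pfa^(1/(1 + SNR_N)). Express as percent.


SNR_lin = 10^(9.0/10) = 7.94328
SNR_N = 4 * 7.94328 = 31.77312
1/(1 + SNR_N) = 1/32.77312 = 0.0305128
Pd = (1e-8)^0.0305128 = 0.57003
Pd = 57.0%

57.0%


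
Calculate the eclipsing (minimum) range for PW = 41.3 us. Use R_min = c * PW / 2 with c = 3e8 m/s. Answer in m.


R_min = 3e8 * 41.3e-6 / 2 = 6195.0 m

6195.0 m


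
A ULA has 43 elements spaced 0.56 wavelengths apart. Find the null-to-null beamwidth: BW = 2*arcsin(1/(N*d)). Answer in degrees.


1/(N*d) = 1/(43*0.56) = 0.041528
BW = 2*arcsin(0.041528) = 4.8 degrees

4.8 degrees


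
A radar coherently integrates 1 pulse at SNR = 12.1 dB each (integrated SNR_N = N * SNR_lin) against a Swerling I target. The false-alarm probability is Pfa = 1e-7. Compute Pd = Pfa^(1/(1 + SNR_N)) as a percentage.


SNR_lin = 10^(12.1/10) = 16.2181
SNR_N = 1 * 16.2181 = 16.2181
1/(1 + SNR_N) = 1/17.2181 = 0.0580784
Pd = (1e-7)^0.0580784 = 0.39215
Pd = 39.2%

39.2%


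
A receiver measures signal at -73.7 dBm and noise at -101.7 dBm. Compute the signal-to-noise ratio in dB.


SNR = -73.7 - (-101.7) = 28.0 dB

28.0 dB


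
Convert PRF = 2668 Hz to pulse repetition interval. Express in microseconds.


PRI = 1/2668 = 0.0003748126 s = 374.8 us

374.8 us


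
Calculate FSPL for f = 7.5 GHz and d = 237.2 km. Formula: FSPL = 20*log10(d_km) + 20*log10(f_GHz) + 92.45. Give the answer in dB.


20*log10(237.2) = 47.5
20*log10(7.5) = 17.5
FSPL = 157.5 dB

157.5 dB


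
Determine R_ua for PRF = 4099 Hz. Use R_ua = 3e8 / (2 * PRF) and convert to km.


R_ua = 3e8 / (2 * 4099) = 36594.3 m = 36.6 km

36.6 km


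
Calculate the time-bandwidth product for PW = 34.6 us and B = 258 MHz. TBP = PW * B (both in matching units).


TBP = 34.6 * 258 = 8926.8

8926.8


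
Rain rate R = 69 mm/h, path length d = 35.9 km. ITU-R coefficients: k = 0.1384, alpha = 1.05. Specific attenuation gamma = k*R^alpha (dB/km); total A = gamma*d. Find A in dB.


gamma = 0.1384 * 69^1.05 = 11.80124 dB/km
A = 11.80124 * 35.9 = 423.66 dB

423.66 dB


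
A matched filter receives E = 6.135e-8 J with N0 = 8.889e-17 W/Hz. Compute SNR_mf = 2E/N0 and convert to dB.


SNR_lin = 2 * 6.135e-8 / 8.889e-17 = 1.38e9
SNR_dB = 10*log10(1.38e9) = 91.4 dB

91.4 dB


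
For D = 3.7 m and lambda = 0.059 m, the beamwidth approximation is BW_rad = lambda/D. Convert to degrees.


BW_rad = 0.059 / 3.7 = 0.015946
BW_deg = 0.91 degrees

0.91 degrees


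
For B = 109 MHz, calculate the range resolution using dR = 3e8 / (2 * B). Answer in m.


dR = 3e8 / (2 * 109000000.0) = 1.38 m

1.38 m


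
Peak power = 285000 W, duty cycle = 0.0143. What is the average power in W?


P_avg = 285000 * 0.0143 = 4075.5 W

4075.5 W


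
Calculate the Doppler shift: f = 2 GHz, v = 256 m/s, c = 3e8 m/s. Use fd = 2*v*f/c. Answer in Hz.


fd = 2 * 256 * 2000000000.0 / 3e8 = 3413.3 Hz

3413.3 Hz


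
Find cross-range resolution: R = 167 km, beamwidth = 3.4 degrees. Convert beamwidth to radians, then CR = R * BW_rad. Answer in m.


BW_rad = 0.059341195
CR = 167000 * 0.059341195 = 9910.0 m

9910.0 m


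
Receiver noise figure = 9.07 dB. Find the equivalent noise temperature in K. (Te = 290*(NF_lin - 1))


NF_lin = 10^(9.07/10) = 8.07235
Te = 290 * (8.07235 - 1) = 2051.0 K

2051.0 K


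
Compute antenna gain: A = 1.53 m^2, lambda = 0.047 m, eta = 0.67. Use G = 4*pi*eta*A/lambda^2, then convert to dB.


G_linear = 4*pi*0.67*1.53/0.047^2 = 5831.5
G_dB = 10*log10(5831.5) = 37.7 dB

37.7 dB


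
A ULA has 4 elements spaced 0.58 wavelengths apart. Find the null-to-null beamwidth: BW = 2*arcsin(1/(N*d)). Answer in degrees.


1/(N*d) = 1/(4*0.58) = 0.431034
BW = 2*arcsin(0.431034) = 51.1 degrees

51.1 degrees


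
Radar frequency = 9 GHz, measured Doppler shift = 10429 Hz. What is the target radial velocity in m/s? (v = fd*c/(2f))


v = 10429 * 3e8 / (2 * 9000000000.0) = 173.8 m/s

173.8 m/s


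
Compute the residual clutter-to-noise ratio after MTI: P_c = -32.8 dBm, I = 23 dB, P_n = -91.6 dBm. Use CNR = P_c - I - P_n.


CNR = -32.8 - 23 - (-91.6) = 35.8 dB

35.8 dB


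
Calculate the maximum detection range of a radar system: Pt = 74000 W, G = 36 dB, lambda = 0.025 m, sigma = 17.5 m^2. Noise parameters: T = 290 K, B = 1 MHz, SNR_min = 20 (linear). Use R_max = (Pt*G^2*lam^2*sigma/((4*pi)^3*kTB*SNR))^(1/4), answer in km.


G_lin = 10^(36/10) = 3981.071706
R^4 = 74000 * 3981.071706^2 * 0.025^2 * 17.5 / ((4*pi)^3 * 1.38e-23 * 290 * 1000000.0 * 20)
R^4 = 8.07631e19 m^4
R_max = (8.07631e19)^(1/4) = 94798.9 m = 94.8 km

94.8 km


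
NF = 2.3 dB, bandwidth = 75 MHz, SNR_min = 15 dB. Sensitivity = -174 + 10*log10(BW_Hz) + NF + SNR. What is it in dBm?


10*log10(75000000.0) = 78.75
S = -174 + 78.75 + 2.3 + 15 = -77.9 dBm

-77.9 dBm


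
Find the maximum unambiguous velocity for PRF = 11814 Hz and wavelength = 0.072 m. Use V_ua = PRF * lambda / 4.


V_ua = 11814 * 0.072 / 4 = 212.7 m/s

212.7 m/s


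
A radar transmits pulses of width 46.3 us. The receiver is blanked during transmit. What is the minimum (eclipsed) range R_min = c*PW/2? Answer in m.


R_min = 3e8 * 46.3e-6 / 2 = 6945.0 m

6945.0 m


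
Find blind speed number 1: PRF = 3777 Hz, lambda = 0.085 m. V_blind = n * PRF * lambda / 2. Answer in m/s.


V_blind = 1 * 3777 * 0.085 / 2 = 160.5 m/s

160.5 m/s


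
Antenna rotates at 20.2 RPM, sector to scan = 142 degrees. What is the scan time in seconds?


t = 142 / (20.2 * 360) * 60 = 1.17 s

1.17 s


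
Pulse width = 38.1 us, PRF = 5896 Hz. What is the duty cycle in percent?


DC = 38.1e-6 * 5896 * 100 = 22.46%

22.46%


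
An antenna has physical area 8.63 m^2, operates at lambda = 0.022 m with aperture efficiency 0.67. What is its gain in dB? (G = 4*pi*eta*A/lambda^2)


G_linear = 4*pi*0.67*8.63/0.022^2 = 150123.99
G_dB = 10*log10(150123.99) = 51.8 dB

51.8 dB


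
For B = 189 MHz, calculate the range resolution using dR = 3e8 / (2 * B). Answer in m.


dR = 3e8 / (2 * 189000000.0) = 0.79 m

0.79 m


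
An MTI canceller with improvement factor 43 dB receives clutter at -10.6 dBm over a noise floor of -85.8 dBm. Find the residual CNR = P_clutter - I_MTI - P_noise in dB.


CNR = -10.6 - 43 - (-85.8) = 32.2 dB

32.2 dB


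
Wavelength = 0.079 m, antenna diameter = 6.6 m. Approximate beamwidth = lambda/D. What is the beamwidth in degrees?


BW_rad = 0.079 / 6.6 = 0.01197
BW_deg = 0.69 degrees

0.69 degrees


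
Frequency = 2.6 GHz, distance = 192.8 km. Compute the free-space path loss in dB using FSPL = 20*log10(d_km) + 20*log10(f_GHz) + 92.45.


20*log10(192.8) = 45.7
20*log10(2.6) = 8.3
FSPL = 146.5 dB

146.5 dB


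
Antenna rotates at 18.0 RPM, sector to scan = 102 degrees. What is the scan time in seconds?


t = 102 / (18.0 * 360) * 60 = 0.94 s

0.94 s


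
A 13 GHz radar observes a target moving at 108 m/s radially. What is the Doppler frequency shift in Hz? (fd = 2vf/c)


fd = 2 * 108 * 13000000000.0 / 3e8 = 9360.0 Hz

9360.0 Hz


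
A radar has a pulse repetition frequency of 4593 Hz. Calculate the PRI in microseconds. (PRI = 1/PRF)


PRI = 1/4593 = 0.0002177226 s = 217.7 us

217.7 us


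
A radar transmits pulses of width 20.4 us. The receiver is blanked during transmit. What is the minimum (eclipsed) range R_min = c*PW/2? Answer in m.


R_min = 3e8 * 20.4e-6 / 2 = 3060.0 m

3060.0 m


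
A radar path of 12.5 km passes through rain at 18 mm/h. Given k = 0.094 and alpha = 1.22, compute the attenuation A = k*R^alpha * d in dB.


gamma = 0.094 * 18^1.22 = 3.195658 dB/km
A = 3.195658 * 12.5 = 39.95 dB

39.95 dB


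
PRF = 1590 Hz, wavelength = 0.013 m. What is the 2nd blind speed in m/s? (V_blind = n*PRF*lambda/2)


V_blind = 2 * 1590 * 0.013 / 2 = 20.7 m/s

20.7 m/s


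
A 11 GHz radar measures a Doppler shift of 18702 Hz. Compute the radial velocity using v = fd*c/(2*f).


v = 18702 * 3e8 / (2 * 11000000000.0) = 255.0 m/s

255.0 m/s


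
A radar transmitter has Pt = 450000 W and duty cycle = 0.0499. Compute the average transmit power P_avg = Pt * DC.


P_avg = 450000 * 0.0499 = 22455.0 W

22455.0 W


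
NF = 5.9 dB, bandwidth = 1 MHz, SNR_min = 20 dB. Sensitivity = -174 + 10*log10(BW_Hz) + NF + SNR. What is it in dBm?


10*log10(1000000.0) = 60.0
S = -174 + 60.0 + 5.9 + 20 = -88.1 dBm

-88.1 dBm


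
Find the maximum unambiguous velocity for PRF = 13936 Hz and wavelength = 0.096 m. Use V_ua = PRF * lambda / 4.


V_ua = 13936 * 0.096 / 4 = 334.5 m/s

334.5 m/s


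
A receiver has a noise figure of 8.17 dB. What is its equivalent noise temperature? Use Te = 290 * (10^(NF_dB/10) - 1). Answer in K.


NF_lin = 10^(8.17/10) = 6.561453
Te = 290 * (6.561453 - 1) = 1612.8 K

1612.8 K


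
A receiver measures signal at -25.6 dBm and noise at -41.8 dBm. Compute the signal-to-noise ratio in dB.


SNR = -25.6 - (-41.8) = 16.2 dB

16.2 dB


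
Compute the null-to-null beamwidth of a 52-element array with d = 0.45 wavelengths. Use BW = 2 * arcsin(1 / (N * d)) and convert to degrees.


1/(N*d) = 1/(52*0.45) = 0.042735
BW = 2*arcsin(0.042735) = 4.9 degrees

4.9 degrees


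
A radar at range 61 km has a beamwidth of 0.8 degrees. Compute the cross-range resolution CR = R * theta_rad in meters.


BW_rad = 0.013962634
CR = 61000 * 0.013962634 = 851.7 m

851.7 m


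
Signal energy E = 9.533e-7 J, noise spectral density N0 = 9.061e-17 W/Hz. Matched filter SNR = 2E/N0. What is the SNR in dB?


SNR_lin = 2 * 9.533e-7 / 9.061e-17 = 2.104e10
SNR_dB = 10*log10(2.104e10) = 103.2 dB

103.2 dB


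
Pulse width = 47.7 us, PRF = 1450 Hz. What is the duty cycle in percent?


DC = 47.7e-6 * 1450 * 100 = 6.92%

6.92%


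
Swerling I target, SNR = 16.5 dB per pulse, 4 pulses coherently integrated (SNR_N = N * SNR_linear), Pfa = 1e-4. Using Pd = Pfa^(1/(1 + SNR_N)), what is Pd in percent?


SNR_lin = 10^(16.5/10) = 44.66836
SNR_N = 4 * 44.66836 = 178.67344
1/(1 + SNR_N) = 1/179.67344 = 0.0055657
Pd = (1e-4)^0.0055657 = 0.95003
Pd = 95.0%

95.0%


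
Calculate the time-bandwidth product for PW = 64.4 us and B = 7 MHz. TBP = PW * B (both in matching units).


TBP = 64.4 * 7 = 450.8

450.8


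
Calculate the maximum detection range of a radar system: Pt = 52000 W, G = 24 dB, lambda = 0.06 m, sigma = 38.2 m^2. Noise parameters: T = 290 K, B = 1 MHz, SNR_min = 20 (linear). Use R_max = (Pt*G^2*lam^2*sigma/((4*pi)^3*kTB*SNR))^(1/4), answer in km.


G_lin = 10^(24/10) = 251.188643
R^4 = 52000 * 251.188643^2 * 0.06^2 * 38.2 / ((4*pi)^3 * 1.38e-23 * 290 * 1000000.0 * 20)
R^4 = 2.84075e18 m^4
R_max = (2.84075e18)^(1/4) = 41054.3 m = 41.1 km

41.1 km


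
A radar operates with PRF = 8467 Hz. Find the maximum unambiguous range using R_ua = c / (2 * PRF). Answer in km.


R_ua = 3e8 / (2 * 8467) = 17715.8 m = 17.7 km

17.7 km


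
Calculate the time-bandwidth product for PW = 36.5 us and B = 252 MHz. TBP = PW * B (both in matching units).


TBP = 36.5 * 252 = 9198.0

9198.0


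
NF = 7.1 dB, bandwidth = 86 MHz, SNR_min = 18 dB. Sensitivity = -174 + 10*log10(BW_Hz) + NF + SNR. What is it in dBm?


10*log10(86000000.0) = 79.34
S = -174 + 79.34 + 7.1 + 18 = -69.6 dBm

-69.6 dBm


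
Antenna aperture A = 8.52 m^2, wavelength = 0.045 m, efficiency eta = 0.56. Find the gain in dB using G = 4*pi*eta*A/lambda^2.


G_linear = 4*pi*0.56*8.52/0.045^2 = 29608.23
G_dB = 10*log10(29608.23) = 44.7 dB

44.7 dB


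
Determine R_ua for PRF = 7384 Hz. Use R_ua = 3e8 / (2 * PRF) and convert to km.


R_ua = 3e8 / (2 * 7384) = 20314.2 m = 20.3 km

20.3 km


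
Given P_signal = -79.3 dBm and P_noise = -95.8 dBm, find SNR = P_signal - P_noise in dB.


SNR = -79.3 - (-95.8) = 16.5 dB

16.5 dB


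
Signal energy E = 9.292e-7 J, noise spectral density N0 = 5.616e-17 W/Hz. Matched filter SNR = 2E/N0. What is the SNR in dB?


SNR_lin = 2 * 9.292e-7 / 5.616e-17 = 3.309e10
SNR_dB = 10*log10(3.309e10) = 105.2 dB

105.2 dB


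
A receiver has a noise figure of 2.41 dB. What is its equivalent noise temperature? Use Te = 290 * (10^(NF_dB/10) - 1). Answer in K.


NF_lin = 10^(2.41/10) = 1.741807
Te = 290 * (1.741807 - 1) = 215.1 K

215.1 K


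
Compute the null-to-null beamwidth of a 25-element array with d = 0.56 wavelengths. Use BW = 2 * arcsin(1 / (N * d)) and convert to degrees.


1/(N*d) = 1/(25*0.56) = 0.071429
BW = 2*arcsin(0.071429) = 8.2 degrees

8.2 degrees


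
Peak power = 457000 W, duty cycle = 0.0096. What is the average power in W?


P_avg = 457000 * 0.0096 = 4387.2 W

4387.2 W


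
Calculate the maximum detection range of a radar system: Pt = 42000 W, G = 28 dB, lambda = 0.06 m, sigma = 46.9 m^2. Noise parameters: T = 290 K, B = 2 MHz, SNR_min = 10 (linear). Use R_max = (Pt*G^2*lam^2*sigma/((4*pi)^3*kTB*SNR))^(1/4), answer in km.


G_lin = 10^(28/10) = 630.957344
R^4 = 42000 * 630.957344^2 * 0.06^2 * 46.9 / ((4*pi)^3 * 1.38e-23 * 290 * 2000000.0 * 10)
R^4 = 1.77741e19 m^4
R_max = (1.77741e19)^(1/4) = 64930.2 m = 64.9 km

64.9 km


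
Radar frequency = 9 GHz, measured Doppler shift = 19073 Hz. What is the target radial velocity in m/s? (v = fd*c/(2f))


v = 19073 * 3e8 / (2 * 9000000000.0) = 317.9 m/s

317.9 m/s


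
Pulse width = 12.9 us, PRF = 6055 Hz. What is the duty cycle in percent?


DC = 12.9e-6 * 6055 * 100 = 7.81%

7.81%


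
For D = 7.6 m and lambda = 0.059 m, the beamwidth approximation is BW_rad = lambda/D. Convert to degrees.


BW_rad = 0.059 / 7.6 = 0.007763
BW_deg = 0.44 degrees

0.44 degrees


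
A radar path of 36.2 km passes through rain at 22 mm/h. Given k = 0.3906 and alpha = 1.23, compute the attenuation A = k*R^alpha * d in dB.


gamma = 0.3906 * 22^1.23 = 17.494927 dB/km
A = 17.494927 * 36.2 = 633.32 dB

633.32 dB


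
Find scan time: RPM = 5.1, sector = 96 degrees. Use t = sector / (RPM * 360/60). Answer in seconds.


t = 96 / (5.1 * 360) * 60 = 3.14 s

3.14 s


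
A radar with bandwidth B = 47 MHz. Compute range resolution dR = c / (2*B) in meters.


dR = 3e8 / (2 * 47000000.0) = 3.19 m

3.19 m


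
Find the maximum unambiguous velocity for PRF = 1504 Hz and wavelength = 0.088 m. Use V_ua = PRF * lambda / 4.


V_ua = 1504 * 0.088 / 4 = 33.1 m/s

33.1 m/s


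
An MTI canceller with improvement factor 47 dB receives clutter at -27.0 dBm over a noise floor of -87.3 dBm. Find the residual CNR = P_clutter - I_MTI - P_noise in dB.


CNR = -27.0 - 47 - (-87.3) = 13.3 dB

13.3 dB


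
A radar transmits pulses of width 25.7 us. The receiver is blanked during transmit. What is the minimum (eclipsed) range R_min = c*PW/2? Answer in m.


R_min = 3e8 * 25.7e-6 / 2 = 3855.0 m

3855.0 m


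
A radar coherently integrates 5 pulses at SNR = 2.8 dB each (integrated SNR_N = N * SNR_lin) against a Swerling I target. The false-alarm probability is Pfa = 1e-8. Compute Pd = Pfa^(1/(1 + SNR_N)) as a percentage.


SNR_lin = 10^(2.8/10) = 1.90546
SNR_N = 5 * 1.90546 = 9.5273
1/(1 + SNR_N) = 1/10.5273 = 0.0949911
Pd = (1e-8)^0.0949911 = 0.17381
Pd = 17.4%

17.4%


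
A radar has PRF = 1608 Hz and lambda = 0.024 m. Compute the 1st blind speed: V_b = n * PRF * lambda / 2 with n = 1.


V_blind = 1 * 1608 * 0.024 / 2 = 19.3 m/s

19.3 m/s


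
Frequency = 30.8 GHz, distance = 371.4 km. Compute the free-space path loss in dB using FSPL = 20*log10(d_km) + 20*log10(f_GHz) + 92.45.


20*log10(371.4) = 51.4
20*log10(30.8) = 29.77
FSPL = 173.6 dB

173.6 dB


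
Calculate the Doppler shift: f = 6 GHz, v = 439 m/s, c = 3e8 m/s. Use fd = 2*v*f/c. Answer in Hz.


fd = 2 * 439 * 6000000000.0 / 3e8 = 17560.0 Hz

17560.0 Hz


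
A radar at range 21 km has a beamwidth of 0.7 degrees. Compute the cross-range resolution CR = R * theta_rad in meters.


BW_rad = 0.012217305
CR = 21000 * 0.012217305 = 256.6 m

256.6 m


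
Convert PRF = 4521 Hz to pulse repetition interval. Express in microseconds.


PRI = 1/4521 = 0.00022119 s = 221.2 us

221.2 us


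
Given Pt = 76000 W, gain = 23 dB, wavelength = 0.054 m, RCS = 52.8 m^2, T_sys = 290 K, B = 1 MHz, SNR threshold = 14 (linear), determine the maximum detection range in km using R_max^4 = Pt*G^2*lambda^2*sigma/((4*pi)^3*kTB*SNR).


G_lin = 10^(23/10) = 199.526231
R^4 = 76000 * 199.526231^2 * 0.054^2 * 52.8 / ((4*pi)^3 * 1.38e-23 * 290 * 1000000.0 * 14)
R^4 = 4.18987e18 m^4
R_max = (4.18987e18)^(1/4) = 45242.9 m = 45.2 km

45.2 km


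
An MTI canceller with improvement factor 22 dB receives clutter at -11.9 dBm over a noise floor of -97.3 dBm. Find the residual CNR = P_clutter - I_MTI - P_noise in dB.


CNR = -11.9 - 22 - (-97.3) = 63.4 dB

63.4 dB


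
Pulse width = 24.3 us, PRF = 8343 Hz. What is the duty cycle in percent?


DC = 24.3e-6 * 8343 * 100 = 20.27%

20.27%


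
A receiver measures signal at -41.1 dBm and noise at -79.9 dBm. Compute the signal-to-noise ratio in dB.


SNR = -41.1 - (-79.9) = 38.8 dB

38.8 dB


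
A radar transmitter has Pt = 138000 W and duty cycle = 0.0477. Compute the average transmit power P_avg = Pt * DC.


P_avg = 138000 * 0.0477 = 6582.6 W

6582.6 W


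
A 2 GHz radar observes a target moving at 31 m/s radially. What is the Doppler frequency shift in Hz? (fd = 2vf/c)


fd = 2 * 31 * 2000000000.0 / 3e8 = 413.3 Hz

413.3 Hz


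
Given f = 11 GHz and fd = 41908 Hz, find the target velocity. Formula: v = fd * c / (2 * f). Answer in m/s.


v = 41908 * 3e8 / (2 * 11000000000.0) = 571.5 m/s

571.5 m/s


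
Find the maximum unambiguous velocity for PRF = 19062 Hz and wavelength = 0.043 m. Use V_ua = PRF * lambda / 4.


V_ua = 19062 * 0.043 / 4 = 204.9 m/s

204.9 m/s


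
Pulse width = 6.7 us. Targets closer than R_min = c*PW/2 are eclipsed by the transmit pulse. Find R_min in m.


R_min = 3e8 * 6.7e-6 / 2 = 1005.0 m

1005.0 m


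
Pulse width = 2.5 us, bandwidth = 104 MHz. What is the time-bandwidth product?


TBP = 2.5 * 104 = 260.0

260.0


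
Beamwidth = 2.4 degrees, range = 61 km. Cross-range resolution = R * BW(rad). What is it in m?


BW_rad = 0.041887902
CR = 61000 * 0.041887902 = 2555.2 m

2555.2 m


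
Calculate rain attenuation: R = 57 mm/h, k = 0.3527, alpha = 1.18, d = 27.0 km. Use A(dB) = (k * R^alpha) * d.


gamma = 0.3527 * 57^1.18 = 41.623423 dB/km
A = 41.623423 * 27.0 = 1123.83 dB

1123.83 dB


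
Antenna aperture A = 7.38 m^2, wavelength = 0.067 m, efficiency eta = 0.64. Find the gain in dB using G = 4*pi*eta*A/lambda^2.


G_linear = 4*pi*0.64*7.38/0.067^2 = 13221.98
G_dB = 10*log10(13221.98) = 41.2 dB

41.2 dB


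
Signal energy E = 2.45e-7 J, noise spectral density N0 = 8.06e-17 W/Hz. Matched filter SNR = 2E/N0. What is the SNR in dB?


SNR_lin = 2 * 2.45e-7 / 8.06e-17 = 6.079e9
SNR_dB = 10*log10(6.079e9) = 97.8 dB

97.8 dB


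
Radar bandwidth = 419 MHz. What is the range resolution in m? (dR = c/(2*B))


dR = 3e8 / (2 * 419000000.0) = 0.36 m

0.36 m


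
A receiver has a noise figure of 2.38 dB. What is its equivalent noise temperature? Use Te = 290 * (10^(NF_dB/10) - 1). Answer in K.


NF_lin = 10^(2.38/10) = 1.729816
Te = 290 * (1.729816 - 1) = 211.6 K

211.6 K


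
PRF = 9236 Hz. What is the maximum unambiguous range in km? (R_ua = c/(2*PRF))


R_ua = 3e8 / (2 * 9236) = 16240.8 m = 16.2 km

16.2 km


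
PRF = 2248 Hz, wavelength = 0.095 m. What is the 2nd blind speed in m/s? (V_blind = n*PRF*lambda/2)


V_blind = 2 * 2248 * 0.095 / 2 = 213.6 m/s

213.6 m/s


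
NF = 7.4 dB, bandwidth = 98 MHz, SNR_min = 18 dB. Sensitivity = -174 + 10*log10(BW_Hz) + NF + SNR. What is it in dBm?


10*log10(98000000.0) = 79.91
S = -174 + 79.91 + 7.4 + 18 = -68.7 dBm

-68.7 dBm


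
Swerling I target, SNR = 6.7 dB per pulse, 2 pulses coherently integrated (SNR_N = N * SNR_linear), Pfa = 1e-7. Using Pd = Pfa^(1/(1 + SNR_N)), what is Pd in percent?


SNR_lin = 10^(6.7/10) = 4.67735
SNR_N = 2 * 4.67735 = 9.3547
1/(1 + SNR_N) = 1/10.3547 = 0.0965745
Pd = (1e-7)^0.0965745 = 0.21085
Pd = 21.1%

21.1%


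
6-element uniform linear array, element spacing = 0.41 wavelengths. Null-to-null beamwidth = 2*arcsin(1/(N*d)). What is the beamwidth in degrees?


1/(N*d) = 1/(6*0.41) = 0.406504
BW = 2*arcsin(0.406504) = 48.0 degrees

48.0 degrees


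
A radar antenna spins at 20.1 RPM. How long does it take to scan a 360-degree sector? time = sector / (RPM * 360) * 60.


t = 360 / (20.1 * 360) * 60 = 2.99 s

2.99 s


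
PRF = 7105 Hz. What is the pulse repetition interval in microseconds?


PRI = 1/7105 = 0.000140746 s = 140.7 us

140.7 us


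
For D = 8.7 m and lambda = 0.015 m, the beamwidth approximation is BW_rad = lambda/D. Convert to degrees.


BW_rad = 0.015 / 8.7 = 0.001724
BW_deg = 0.1 degrees

0.1 degrees


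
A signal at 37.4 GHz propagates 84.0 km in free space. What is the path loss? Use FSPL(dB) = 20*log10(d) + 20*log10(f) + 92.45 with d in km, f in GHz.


20*log10(84.0) = 38.49
20*log10(37.4) = 31.46
FSPL = 162.4 dB

162.4 dB


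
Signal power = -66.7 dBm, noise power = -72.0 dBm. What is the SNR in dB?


SNR = -66.7 - (-72.0) = 5.3 dB

5.3 dB


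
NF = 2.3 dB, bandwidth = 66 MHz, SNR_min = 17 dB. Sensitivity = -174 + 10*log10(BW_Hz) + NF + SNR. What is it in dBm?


10*log10(66000000.0) = 78.2
S = -174 + 78.2 + 2.3 + 17 = -76.5 dBm

-76.5 dBm


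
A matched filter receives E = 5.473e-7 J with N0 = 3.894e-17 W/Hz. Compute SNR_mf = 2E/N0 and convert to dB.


SNR_lin = 2 * 5.473e-7 / 3.894e-17 = 2.811e10
SNR_dB = 10*log10(2.811e10) = 104.5 dB

104.5 dB


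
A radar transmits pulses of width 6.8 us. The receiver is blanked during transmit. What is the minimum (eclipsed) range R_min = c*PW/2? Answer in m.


R_min = 3e8 * 6.8e-6 / 2 = 1020.0 m

1020.0 m


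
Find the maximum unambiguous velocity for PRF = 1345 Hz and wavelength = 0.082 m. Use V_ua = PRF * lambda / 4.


V_ua = 1345 * 0.082 / 4 = 27.6 m/s

27.6 m/s


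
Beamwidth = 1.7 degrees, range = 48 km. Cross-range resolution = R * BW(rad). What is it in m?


BW_rad = 0.029670597
CR = 48000 * 0.029670597 = 1424.2 m

1424.2 m


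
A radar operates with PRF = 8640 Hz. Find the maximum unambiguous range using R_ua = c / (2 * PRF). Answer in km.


R_ua = 3e8 / (2 * 8640) = 17361.1 m = 17.4 km

17.4 km


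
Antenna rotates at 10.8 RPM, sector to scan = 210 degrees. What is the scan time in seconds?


t = 210 / (10.8 * 360) * 60 = 3.24 s

3.24 s


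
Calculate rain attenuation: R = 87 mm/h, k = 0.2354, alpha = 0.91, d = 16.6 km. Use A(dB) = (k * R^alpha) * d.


gamma = 0.2354 * 87^0.91 = 13.701527 dB/km
A = 13.701527 * 16.6 = 227.45 dB

227.45 dB


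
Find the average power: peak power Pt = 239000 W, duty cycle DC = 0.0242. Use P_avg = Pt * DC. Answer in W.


P_avg = 239000 * 0.0242 = 5783.8 W

5783.8 W


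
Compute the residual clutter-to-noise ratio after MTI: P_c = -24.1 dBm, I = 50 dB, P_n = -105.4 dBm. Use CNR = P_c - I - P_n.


CNR = -24.1 - 50 - (-105.4) = 31.3 dB

31.3 dB


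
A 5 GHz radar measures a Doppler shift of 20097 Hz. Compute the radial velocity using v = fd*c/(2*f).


v = 20097 * 3e8 / (2 * 5000000000.0) = 602.9 m/s

602.9 m/s


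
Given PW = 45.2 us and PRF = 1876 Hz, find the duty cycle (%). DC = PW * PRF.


DC = 45.2e-6 * 1876 * 100 = 8.48%

8.48%


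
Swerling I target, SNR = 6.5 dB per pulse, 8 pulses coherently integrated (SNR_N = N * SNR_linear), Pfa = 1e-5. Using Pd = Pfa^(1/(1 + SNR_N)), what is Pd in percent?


SNR_lin = 10^(6.5/10) = 4.46684
SNR_N = 8 * 4.46684 = 35.73472
1/(1 + SNR_N) = 1/36.73472 = 0.0272222
Pd = (1e-5)^0.0272222 = 0.73095
Pd = 73.1%

73.1%


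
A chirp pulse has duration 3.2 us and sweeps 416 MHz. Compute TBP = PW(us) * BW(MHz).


TBP = 3.2 * 416 = 1331.2

1331.2


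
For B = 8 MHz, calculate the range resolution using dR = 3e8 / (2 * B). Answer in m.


dR = 3e8 / (2 * 8000000.0) = 18.75 m

18.75 m


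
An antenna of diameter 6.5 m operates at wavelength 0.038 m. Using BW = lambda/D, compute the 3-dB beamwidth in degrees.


BW_rad = 0.038 / 6.5 = 0.005846
BW_deg = 0.33 degrees

0.33 degrees


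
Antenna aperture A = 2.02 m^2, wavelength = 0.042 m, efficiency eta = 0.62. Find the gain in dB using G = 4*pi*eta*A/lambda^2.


G_linear = 4*pi*0.62*2.02/0.042^2 = 8921.84
G_dB = 10*log10(8921.84) = 39.5 dB

39.5 dB


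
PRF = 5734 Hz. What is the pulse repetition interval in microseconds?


PRI = 1/5734 = 0.0001743983 s = 174.4 us

174.4 us


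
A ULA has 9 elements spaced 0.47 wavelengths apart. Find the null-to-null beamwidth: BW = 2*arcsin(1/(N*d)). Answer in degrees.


1/(N*d) = 1/(9*0.47) = 0.236407
BW = 2*arcsin(0.236407) = 27.3 degrees

27.3 degrees


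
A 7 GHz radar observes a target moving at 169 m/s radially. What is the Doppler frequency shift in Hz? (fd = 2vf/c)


fd = 2 * 169 * 7000000000.0 / 3e8 = 7886.7 Hz

7886.7 Hz


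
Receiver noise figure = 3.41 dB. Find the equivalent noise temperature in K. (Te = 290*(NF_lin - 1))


NF_lin = 10^(3.41/10) = 2.192805
Te = 290 * (2.192805 - 1) = 345.9 K

345.9 K


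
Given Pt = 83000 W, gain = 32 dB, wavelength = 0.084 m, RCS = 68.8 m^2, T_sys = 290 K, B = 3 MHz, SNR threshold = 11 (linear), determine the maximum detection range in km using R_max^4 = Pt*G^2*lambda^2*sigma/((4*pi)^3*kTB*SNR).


G_lin = 10^(32/10) = 1584.893192
R^4 = 83000 * 1584.893192^2 * 0.084^2 * 68.8 / ((4*pi)^3 * 1.38e-23 * 290 * 3000000.0 * 11)
R^4 = 3.86193e20 m^4
R_max = (3.86193e20)^(1/4) = 140184.9 m = 140.2 km

140.2 km


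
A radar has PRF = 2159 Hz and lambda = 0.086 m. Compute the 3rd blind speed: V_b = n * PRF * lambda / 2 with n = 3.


V_blind = 3 * 2159 * 0.086 / 2 = 278.5 m/s

278.5 m/s


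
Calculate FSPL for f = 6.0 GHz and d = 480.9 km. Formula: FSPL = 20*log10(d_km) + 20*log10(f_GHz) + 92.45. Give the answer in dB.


20*log10(480.9) = 53.64
20*log10(6.0) = 15.56
FSPL = 161.7 dB

161.7 dB


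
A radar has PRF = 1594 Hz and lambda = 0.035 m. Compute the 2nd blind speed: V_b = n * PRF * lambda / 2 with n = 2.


V_blind = 2 * 1594 * 0.035 / 2 = 55.8 m/s

55.8 m/s


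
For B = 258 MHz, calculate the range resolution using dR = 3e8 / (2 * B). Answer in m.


dR = 3e8 / (2 * 258000000.0) = 0.58 m

0.58 m


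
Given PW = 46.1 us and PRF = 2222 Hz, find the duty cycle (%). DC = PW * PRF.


DC = 46.1e-6 * 2222 * 100 = 10.24%

10.24%


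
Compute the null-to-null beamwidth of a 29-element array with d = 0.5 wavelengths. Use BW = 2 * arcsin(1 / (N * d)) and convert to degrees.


1/(N*d) = 1/(29*0.5) = 0.068966
BW = 2*arcsin(0.068966) = 7.9 degrees

7.9 degrees


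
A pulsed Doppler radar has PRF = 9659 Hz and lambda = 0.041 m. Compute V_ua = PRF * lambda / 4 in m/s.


V_ua = 9659 * 0.041 / 4 = 99.0 m/s

99.0 m/s


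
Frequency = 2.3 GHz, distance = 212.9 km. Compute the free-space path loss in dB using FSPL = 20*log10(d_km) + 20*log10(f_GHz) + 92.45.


20*log10(212.9) = 46.56
20*log10(2.3) = 7.23
FSPL = 146.2 dB

146.2 dB


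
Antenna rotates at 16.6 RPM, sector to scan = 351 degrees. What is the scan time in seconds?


t = 351 / (16.6 * 360) * 60 = 3.52 s

3.52 s


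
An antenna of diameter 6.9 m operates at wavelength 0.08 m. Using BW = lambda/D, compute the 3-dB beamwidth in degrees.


BW_rad = 0.08 / 6.9 = 0.011594
BW_deg = 0.66 degrees

0.66 degrees


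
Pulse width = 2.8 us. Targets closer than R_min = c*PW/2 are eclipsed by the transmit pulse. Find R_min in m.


R_min = 3e8 * 2.8e-6 / 2 = 420.0 m

420.0 m


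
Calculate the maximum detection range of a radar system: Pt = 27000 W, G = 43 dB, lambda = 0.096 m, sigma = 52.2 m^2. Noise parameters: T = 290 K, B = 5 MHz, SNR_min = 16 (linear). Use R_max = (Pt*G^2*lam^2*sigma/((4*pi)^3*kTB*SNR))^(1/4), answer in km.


G_lin = 10^(43/10) = 19952.62315
R^4 = 27000 * 19952.62315^2 * 0.096^2 * 52.2 / ((4*pi)^3 * 1.38e-23 * 290 * 5000000.0 * 16)
R^4 = 8.13917e21 m^4
R_max = (8.13917e21)^(1/4) = 300362.0 m = 300.4 km

300.4 km


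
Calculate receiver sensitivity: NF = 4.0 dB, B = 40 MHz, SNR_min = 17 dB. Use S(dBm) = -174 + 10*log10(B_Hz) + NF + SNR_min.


10*log10(40000000.0) = 76.02
S = -174 + 76.02 + 4.0 + 17 = -77.0 dBm

-77.0 dBm


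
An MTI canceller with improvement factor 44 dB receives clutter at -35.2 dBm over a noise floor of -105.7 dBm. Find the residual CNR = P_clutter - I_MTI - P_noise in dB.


CNR = -35.2 - 44 - (-105.7) = 26.5 dB

26.5 dB


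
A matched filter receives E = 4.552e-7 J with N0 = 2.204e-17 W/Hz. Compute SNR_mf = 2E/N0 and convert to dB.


SNR_lin = 2 * 4.552e-7 / 2.204e-17 = 4.131e10
SNR_dB = 10*log10(4.131e10) = 106.2 dB

106.2 dB


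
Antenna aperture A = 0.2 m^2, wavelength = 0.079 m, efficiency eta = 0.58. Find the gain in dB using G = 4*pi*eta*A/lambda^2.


G_linear = 4*pi*0.58*0.2/0.079^2 = 233.57
G_dB = 10*log10(233.57) = 23.7 dB

23.7 dB


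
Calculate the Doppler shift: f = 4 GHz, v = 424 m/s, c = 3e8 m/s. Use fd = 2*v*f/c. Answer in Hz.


fd = 2 * 424 * 4000000000.0 / 3e8 = 11306.7 Hz

11306.7 Hz


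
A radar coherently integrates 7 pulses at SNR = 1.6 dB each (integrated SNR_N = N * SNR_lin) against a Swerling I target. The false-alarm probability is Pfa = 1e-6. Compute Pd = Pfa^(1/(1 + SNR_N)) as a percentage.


SNR_lin = 10^(1.6/10) = 1.44544
SNR_N = 7 * 1.44544 = 10.11808
1/(1 + SNR_N) = 1/11.11808 = 0.0899436
Pd = (1e-6)^0.0899436 = 0.28863
Pd = 28.9%

28.9%
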